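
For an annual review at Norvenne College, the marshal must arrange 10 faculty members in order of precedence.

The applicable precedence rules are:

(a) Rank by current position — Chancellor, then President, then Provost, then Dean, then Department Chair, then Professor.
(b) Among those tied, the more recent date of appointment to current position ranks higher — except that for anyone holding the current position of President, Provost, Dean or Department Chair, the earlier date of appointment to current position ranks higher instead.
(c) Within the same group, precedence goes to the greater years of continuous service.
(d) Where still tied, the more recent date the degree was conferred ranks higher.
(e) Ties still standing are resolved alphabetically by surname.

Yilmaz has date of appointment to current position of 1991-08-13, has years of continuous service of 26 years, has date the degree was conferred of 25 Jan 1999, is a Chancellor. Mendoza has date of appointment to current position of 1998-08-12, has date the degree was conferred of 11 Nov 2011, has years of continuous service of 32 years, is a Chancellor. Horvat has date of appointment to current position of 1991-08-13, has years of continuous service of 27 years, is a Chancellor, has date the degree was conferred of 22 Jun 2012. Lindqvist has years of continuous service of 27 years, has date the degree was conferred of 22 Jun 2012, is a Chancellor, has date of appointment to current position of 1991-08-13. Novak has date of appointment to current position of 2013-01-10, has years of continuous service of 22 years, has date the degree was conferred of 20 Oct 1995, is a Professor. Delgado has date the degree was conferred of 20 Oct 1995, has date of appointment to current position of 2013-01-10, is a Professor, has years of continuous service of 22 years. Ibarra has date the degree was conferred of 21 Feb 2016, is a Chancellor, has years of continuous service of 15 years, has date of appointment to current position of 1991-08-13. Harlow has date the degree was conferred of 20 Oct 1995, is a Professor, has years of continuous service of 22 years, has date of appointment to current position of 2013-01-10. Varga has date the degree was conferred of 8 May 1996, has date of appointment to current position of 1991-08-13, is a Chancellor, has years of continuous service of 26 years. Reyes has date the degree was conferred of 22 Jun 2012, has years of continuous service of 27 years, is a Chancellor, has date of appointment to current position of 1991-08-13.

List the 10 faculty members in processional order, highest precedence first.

By current position: Mendoza, Horvat, Lindqvist, Reyes, Yilmaz, Varga and Ibarra (Chancellor); then Delgado, Harlow and Novak (Professor).
Among Mendoza, Horvat, Lindqvist, Reyes, Yilmaz, Varga and Ibarra, by date of appointment to current position (later first): Mendoza (1998-08-12) before Horvat, Lindqvist, Reyes, Yilmaz, Varga and Ibarra (1991-08-13).
Among Horvat, Lindqvist, Reyes, Yilmaz, Varga and Ibarra, by years of continuous service (higher first): Horvat, Lindqvist and Reyes (27 years) before Yilmaz and Varga (26 years) before Ibarra (15 years).
Horvat, Lindqvist and Reyes all have date the degree was conferred 22 Jun 2012, so the next rule applies.
Among Horvat, Lindqvist and Reyes, alphabetically by surname: Horvat before Lindqvist before Reyes.
Among Yilmaz and Varga, by date the degree was conferred (later first): Yilmaz (25 Jan 1999) before Varga (8 May 1996).
Delgado, Harlow and Novak all have date of appointment to current position 2013-01-10, so the next rule applies.
Delgado, Harlow and Novak all have years of continuous service 22 years, so the next rule applies.
Delgado, Harlow and Novak all have date the degree was conferred 20 Oct 1995, so the next rule applies.
Among Delgado, Harlow and Novak, alphabetically by surname: Delgado before Harlow before Novak.
Full order: Mendoza, Horvat, Lindqvist, Reyes, Yilmaz, Varga, Ibarra, Delgado, Harlow, Novak.

Mendoza, Horvat, Lindqvist, Reyes, Yilmaz, Varga, Ibarra, Delgado, Harlow, Novak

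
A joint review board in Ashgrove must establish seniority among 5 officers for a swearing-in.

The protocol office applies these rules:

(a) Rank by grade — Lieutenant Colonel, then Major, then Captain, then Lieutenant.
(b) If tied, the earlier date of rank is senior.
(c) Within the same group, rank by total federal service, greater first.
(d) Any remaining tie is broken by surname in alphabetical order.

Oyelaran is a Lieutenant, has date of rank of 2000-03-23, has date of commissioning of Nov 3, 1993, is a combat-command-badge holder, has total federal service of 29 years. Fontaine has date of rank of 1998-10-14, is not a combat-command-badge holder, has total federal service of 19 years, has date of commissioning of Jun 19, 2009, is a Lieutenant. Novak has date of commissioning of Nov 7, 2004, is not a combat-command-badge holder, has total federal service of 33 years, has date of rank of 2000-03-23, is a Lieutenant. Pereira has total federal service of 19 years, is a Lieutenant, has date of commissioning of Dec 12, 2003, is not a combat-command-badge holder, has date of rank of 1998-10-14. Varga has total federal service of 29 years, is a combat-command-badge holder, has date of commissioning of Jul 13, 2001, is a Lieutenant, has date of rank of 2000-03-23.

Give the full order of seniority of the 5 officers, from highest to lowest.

By grade: Fontaine, Pereira, Novak, Oyelaran and Varga (Lieutenant).
Among Fontaine, Pereira, Novak, Oyelaran and Varga, by date of rank (earlier first): Fontaine and Pereira (1998-10-14) before Novak, Oyelaran and Varga (2000-03-23).
Fontaine and Pereira both have total federal service 19 years, so the next rule applies.
Among Fontaine and Pereira, alphabetically by surname: Fontaine before Pereira.
Among Novak, Oyelaran and Varga, by total federal service (higher first): Novak (33 years) before Oyelaran and Varga (29 years).
Among Oyelaran and Varga, alphabetically by surname: Oyelaran before Varga.
Full order: Fontaine, Pereira, Novak, Oyelaran, Varga.

Fontaine, Pereira, Novak, Oyelaran, Varga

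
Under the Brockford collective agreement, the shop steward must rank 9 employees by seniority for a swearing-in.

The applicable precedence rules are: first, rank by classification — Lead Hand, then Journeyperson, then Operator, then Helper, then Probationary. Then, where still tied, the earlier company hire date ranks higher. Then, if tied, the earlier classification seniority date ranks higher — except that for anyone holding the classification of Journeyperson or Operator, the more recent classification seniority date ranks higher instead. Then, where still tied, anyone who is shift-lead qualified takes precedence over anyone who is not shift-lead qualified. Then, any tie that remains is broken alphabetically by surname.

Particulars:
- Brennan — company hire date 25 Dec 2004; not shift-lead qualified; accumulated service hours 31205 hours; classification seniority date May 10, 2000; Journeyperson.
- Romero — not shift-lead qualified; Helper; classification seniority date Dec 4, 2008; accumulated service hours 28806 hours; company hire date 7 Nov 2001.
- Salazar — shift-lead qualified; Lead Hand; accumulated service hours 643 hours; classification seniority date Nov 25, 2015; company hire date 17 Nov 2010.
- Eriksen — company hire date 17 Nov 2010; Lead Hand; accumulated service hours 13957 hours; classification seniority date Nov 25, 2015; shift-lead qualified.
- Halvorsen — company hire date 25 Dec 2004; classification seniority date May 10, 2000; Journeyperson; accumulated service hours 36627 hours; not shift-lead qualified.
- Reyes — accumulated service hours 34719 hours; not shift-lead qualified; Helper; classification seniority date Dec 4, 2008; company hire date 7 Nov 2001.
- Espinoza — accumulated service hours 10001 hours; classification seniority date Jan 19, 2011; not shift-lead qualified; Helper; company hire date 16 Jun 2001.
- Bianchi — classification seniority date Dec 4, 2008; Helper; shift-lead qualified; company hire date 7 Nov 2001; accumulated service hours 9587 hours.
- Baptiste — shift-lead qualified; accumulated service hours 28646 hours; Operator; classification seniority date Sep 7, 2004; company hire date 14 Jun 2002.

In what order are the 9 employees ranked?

Eriksen, Salazar, Brennan, Halvorsen, Baptiste, Espinoza, Bianchi, Reyes, Romero

By classification: Eriksen and Salazar (Lead Hand); then Brennan and Halvorsen (Journeyperson); then Baptiste (Operator); then Espinoza, Bianchi, Reyes and Romero (Helper).
Eriksen and Salazar both have company hire date 17 Nov 2010, so the next rule applies.
Eriksen and Salazar both have classification seniority date Nov 25, 2015, so the next rule applies.
Eriksen and Salazar are each shift-lead qualified, so the next rule applies.
Among Eriksen and Salazar, alphabetically by surname: Eriksen before Salazar.
Brennan and Halvorsen both have company hire date 25 Dec 2004, so the next rule applies.
Brennan and Halvorsen both have classification seniority date May 10, 2000, so the next rule applies.
Brennan and Halvorsen are each not shift-lead qualified, so the next rule applies.
Among Brennan and Halvorsen, alphabetically by surname: Brennan before Halvorsen.
Among Espinoza, Bianchi, Reyes and Romero, by company hire date (earlier first): Espinoza (16 Jun 2001) before Bianchi, Reyes and Romero (7 Nov 2001).
Bianchi, Reyes and Romero all have classification seniority date Dec 4, 2008, so the next rule applies.
Among Bianchi, Reyes and Romero, shift-lead qualified before not shift-lead qualified: Bianchi (shift-lead qualified) before Reyes and Romero (not shift-lead qualified).
Among Reyes and Romero, alphabetically by surname: Reyes before Romero.
Full order: Eriksen, Salazar, Brennan, Halvorsen, Baptiste, Espinoza, Bianchi, Reyes, Romero.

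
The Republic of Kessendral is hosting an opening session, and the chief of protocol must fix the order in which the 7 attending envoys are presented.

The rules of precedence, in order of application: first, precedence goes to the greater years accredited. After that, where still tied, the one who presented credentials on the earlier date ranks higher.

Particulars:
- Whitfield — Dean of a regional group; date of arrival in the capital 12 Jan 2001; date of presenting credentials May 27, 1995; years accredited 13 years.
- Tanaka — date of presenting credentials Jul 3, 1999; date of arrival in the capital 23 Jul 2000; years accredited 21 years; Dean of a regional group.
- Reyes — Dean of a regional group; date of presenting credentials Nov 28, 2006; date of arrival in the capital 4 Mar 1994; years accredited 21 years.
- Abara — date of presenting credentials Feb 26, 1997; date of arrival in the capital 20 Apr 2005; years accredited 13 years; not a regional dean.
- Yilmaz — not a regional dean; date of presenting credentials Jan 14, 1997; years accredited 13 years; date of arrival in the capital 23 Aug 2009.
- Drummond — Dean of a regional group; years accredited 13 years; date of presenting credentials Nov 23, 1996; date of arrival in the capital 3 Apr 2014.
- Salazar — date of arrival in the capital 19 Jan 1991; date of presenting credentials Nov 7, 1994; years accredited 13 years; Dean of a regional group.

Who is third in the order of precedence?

By years accredited (higher first): Tanaka and Reyes (both 21 years); then Salazar, Whitfield, Drummond, Yilmaz and Abara (each 13 years).
Among Tanaka and Reyes, by date of presenting credentials (earlier first): Tanaka (Jul 3, 1999) before Reyes (Nov 28, 2006).
Among Salazar, Whitfield, Drummond, Yilmaz and Abara, by date of presenting credentials (earlier first): Salazar (Nov 7, 1994) before Whitfield (May 27, 1995) before Drummond (Nov 23, 1996) before Yilmaz (Jan 14, 1997) before Abara (Feb 26, 1997).
Order: Tanaka, Reyes, Salazar, Whitfield, Drummond, Yilmaz, Abara.

Salazar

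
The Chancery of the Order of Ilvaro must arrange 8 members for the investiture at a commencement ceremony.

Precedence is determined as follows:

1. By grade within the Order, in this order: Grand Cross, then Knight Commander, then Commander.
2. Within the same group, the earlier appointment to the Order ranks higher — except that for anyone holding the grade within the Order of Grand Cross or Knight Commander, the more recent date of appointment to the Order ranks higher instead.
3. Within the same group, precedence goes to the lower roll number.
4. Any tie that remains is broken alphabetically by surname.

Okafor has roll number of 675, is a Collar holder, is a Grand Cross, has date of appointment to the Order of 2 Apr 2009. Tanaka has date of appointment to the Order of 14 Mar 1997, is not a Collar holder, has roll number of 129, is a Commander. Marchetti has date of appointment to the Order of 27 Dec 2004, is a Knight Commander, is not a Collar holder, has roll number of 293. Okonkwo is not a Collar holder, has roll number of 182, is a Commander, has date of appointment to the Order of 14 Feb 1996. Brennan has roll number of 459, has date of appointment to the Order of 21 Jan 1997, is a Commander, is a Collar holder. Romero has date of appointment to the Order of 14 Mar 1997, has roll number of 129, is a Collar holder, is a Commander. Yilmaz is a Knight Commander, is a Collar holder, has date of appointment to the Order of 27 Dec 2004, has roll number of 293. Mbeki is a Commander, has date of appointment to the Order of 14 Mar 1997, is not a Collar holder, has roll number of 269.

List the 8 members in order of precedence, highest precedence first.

By grade within the Order: Okafor (Grand Cross); then Marchetti and Yilmaz (Knight Commander); then Okonkwo, Brennan, Romero, Tanaka and Mbeki (Commander).
Marchetti and Yilmaz both have date of appointment to the Order 27 Dec 2004, so the next rule applies.
Marchetti and Yilmaz both have roll number 293, so the next rule applies.
Among Marchetti and Yilmaz, alphabetically by surname: Marchetti before Yilmaz.
Among Okonkwo, Brennan, Romero, Tanaka and Mbeki, by date of appointment to the Order (earlier first): Okonkwo (14 Feb 1996) before Brennan (21 Jan 1997) before Romero, Tanaka and Mbeki (14 Mar 1997).
Among Romero, Tanaka and Mbeki, by roll number (lower first): Romero and Tanaka (129) before Mbeki (269).
Among Romero and Tanaka, alphabetically by surname: Romero before Tanaka.
Full order: Okafor, Marchetti, Yilmaz, Okonkwo, Brennan, Romero, Tanaka, Mbeki.

Okafor, Marchetti, Yilmaz, Okonkwo, Brennan, Romero, Tanaka, Mbeki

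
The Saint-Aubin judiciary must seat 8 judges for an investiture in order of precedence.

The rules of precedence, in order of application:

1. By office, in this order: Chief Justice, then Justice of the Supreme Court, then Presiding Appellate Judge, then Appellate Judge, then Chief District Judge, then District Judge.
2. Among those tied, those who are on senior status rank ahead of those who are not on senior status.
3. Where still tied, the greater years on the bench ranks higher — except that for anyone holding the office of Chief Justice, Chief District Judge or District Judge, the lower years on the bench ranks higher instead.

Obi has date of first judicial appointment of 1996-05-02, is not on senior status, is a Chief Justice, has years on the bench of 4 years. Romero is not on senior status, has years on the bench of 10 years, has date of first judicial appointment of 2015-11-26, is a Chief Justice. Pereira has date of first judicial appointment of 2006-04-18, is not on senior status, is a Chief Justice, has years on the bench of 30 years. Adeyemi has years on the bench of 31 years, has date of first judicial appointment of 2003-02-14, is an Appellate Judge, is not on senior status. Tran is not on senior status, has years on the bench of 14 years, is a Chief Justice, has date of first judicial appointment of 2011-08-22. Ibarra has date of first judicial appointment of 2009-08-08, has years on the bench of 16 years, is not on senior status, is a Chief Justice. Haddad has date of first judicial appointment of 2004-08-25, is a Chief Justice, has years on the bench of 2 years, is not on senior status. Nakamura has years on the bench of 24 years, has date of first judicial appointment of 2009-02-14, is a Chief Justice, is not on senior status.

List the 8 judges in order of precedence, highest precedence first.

Haddad, Obi, Romero, Tran, Ibarra, Nakamura, Pereira, Adeyemi

By office: Haddad, Obi, Romero, Tran, Ibarra, Nakamura and Pereira (Chief Justice); then Adeyemi (Appellate Judge).
Haddad, Obi, Romero, Tran, Ibarra, Nakamura and Pereira are each not on senior status, so the next rule applies.
Among Haddad, Obi, Romero, Tran, Ibarra, Nakamura and Pereira, by years on the bench (lower first) (reversed rule for this group): Haddad (2 years) before Obi (4 years) before Romero (10 years) before Tran (14 years) before Ibarra (16 years) before Nakamura (24 years) before Pereira (30 years).
Full order: Haddad, Obi, Romero, Tran, Ibarra, Nakamura, Pereira, Adeyemi.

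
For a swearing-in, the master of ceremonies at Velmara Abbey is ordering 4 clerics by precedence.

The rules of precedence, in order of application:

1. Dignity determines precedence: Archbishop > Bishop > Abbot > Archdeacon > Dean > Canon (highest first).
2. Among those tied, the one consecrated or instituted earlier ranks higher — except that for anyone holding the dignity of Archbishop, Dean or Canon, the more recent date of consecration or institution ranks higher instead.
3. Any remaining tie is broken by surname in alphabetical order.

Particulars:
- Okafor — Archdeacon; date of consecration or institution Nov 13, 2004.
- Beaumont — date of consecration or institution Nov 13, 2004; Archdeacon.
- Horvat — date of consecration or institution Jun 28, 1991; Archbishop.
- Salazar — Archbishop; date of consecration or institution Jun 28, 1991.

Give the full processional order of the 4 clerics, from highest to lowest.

Horvat, Salazar, Beaumont, Okafor

By dignity: Horvat and Salazar (Archbishop); then Beaumont and Okafor (Archdeacon).
Horvat and Salazar both have date of consecration or institution Jun 28, 1991, so the next rule applies.
Among Horvat and Salazar, alphabetically by surname: Horvat before Salazar.
Beaumont and Okafor both have date of consecration or institution Nov 13, 2004, so the next rule applies.
Among Beaumont and Okafor, alphabetically by surname: Beaumont before Okafor.
Full order: Horvat, Salazar, Beaumont, Okafor.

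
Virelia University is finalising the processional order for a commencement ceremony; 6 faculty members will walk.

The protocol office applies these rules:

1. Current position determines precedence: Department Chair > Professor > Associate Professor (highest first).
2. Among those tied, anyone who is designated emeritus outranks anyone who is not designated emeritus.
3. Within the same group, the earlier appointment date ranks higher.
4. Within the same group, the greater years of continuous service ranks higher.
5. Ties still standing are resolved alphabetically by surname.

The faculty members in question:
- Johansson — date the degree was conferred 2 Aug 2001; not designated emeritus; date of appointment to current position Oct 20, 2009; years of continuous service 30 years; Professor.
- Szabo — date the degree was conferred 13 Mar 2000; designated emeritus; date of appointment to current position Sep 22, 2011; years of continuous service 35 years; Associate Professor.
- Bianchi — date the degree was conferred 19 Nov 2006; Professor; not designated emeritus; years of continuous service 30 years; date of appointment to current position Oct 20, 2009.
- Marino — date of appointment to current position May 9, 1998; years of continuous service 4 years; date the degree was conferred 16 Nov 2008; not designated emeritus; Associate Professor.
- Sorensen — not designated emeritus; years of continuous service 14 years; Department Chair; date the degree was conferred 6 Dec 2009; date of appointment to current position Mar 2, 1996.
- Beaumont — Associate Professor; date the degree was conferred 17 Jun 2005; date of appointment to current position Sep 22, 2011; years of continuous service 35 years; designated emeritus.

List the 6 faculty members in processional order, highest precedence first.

Sorensen, Bianchi, Johansson, Beaumont, Szabo, Marino

By current position: Sorensen (Department Chair); then Bianchi and Johansson (Professor); then Beaumont, Szabo and Marino (Associate Professor).
Bianchi and Johansson are each not designated emeritus, so the next rule applies.
Bianchi and Johansson both have date of appointment to current position Oct 20, 2009, so the next rule applies.
Bianchi and Johansson both have years of continuous service 30 years, so the next rule applies.
Among Bianchi and Johansson, alphabetically by surname: Bianchi before Johansson.
Among Beaumont, Szabo and Marino, designated emeritus before not designated emeritus: Beaumont and Szabo (designated emeritus) before Marino (not designated emeritus).
Beaumont and Szabo both have date of appointment to current position Sep 22, 2011, so the next rule applies.
Beaumont and Szabo both have years of continuous service 35 years, so the next rule applies.
Among Beaumont and Szabo, alphabetically by surname: Beaumont before Szabo.
Full order: Sorensen, Bianchi, Johansson, Beaumont, Szabo, Marino.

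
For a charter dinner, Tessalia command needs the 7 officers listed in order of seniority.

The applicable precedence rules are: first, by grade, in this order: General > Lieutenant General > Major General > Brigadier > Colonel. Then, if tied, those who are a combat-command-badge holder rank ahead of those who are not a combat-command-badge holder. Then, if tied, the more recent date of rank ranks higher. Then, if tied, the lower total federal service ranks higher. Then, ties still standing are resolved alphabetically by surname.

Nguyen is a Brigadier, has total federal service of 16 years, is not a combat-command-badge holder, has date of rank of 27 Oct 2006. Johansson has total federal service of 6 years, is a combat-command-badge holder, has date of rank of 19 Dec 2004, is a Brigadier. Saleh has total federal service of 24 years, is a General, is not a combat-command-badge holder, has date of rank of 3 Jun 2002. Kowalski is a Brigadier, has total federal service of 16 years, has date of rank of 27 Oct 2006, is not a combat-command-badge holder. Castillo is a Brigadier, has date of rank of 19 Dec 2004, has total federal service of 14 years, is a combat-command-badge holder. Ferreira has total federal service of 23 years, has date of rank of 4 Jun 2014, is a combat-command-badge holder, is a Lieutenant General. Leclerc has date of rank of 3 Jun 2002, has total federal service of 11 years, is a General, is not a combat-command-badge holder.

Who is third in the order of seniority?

Ferreira

By grade: Leclerc and Saleh (General); then Ferreira (Lieutenant General); then Johansson, Castillo, Kowalski and Nguyen (Brigadier).
Leclerc and Saleh are each not a combat-command-badge holder, so the next rule applies.
Leclerc and Saleh both have date of rank 3 Jun 2002, so the next rule applies.
Among Leclerc and Saleh, by total federal service (lower first): Leclerc (11 years) before Saleh (24 years).
Among Johansson, Castillo, Kowalski and Nguyen, a combat-command-badge holder before not a combat-command-badge holder: Johansson and Castillo (a combat-command-badge holder) before Kowalski and Nguyen (not a combat-command-badge holder).
Johansson and Castillo both have date of rank 19 Dec 2004, so the next rule applies.
Among Johansson and Castillo, by total federal service (lower first): Johansson (6 years) before Castillo (14 years).
Kowalski and Nguyen both have date of rank 27 Oct 2006, so the next rule applies.
Kowalski and Nguyen both have total federal service 16 years, so the next rule applies.
Among Kowalski and Nguyen, alphabetically by surname: Kowalski before Nguyen.
Order: Leclerc, Saleh, Ferreira, Johansson, Castillo, Kowalski, Nguyen.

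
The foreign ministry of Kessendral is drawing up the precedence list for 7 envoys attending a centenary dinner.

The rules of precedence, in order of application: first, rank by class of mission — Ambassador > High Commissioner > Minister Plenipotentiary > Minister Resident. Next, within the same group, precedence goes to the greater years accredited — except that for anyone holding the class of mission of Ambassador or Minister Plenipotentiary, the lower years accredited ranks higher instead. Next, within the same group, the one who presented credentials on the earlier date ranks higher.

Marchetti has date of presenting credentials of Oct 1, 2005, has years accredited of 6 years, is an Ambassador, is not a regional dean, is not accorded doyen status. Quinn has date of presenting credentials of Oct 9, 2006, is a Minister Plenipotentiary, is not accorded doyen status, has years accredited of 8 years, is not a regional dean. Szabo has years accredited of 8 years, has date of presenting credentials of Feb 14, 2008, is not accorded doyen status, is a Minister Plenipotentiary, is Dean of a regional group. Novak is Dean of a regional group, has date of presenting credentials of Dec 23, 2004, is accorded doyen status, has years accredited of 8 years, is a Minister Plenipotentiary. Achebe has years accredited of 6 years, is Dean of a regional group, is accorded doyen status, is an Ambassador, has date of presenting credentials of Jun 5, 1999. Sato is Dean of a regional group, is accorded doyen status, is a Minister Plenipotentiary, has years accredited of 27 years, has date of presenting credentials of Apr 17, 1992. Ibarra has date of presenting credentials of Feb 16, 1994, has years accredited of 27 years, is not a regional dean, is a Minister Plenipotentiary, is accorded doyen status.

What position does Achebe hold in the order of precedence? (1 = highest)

By class of mission: Achebe and Marchetti (Ambassador); then Novak, Quinn, Szabo, Sato and Ibarra (Minister Plenipotentiary).
Achebe and Marchetti both have years accredited 6 years, so the next rule applies.
Among Achebe and Marchetti, by date of presenting credentials (earlier first): Achebe (Jun 5, 1999) before Marchetti (Oct 1, 2005).
Among Novak, Quinn, Szabo, Sato and Ibarra, by years accredited (lower first) (reversed rule for this group): Novak, Quinn and Szabo (8 years) before Sato and Ibarra (27 years).
Among Novak, Quinn and Szabo, by date of presenting credentials (earlier first): Novak (Dec 23, 2004) before Quinn (Oct 9, 2006) before Szabo (Feb 14, 2008).
Among Sato and Ibarra, by date of presenting credentials (earlier first): Sato (Apr 17, 1992) before Ibarra (Feb 16, 1994).
Order: Achebe, Marchetti, Novak, Quinn, Szabo, Sato, Ibarra. So position 1.

1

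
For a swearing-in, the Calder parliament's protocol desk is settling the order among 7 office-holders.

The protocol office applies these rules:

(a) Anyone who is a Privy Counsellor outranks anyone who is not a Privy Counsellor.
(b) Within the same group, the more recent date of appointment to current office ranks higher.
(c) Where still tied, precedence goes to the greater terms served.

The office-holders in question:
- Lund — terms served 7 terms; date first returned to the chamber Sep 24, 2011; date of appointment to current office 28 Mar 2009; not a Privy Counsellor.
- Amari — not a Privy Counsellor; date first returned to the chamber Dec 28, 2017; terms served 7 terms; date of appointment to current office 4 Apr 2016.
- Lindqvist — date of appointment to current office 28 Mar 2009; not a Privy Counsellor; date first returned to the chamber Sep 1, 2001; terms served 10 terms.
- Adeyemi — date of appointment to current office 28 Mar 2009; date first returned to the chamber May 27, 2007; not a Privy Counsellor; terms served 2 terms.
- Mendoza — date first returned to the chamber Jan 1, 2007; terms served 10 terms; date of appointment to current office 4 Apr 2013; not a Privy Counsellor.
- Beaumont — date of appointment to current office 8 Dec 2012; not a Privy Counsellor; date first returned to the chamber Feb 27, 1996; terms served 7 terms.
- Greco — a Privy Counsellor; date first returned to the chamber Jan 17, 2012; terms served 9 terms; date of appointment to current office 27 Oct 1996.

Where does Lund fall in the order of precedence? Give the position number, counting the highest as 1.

6

By the first rule: Greco (a Privy Counsellor); then Amari, Mendoza, Beaumont, Lindqvist, Lund and Adeyemi (each not a Privy Counsellor).
Among Amari, Mendoza, Beaumont, Lindqvist, Lund and Adeyemi, by date of appointment to current office (later first): Amari (4 Apr 2016) before Mendoza (4 Apr 2013) before Beaumont (8 Dec 2012) before Lindqvist, Lund and Adeyemi (28 Mar 2009).
Among Lindqvist, Lund and Adeyemi, by terms served (higher first): Lindqvist (10 terms) before Lund (7 terms) before Adeyemi (2 terms).
Order: Greco, Amari, Mendoza, Beaumont, Lindqvist, Lund, Adeyemi. So position 6.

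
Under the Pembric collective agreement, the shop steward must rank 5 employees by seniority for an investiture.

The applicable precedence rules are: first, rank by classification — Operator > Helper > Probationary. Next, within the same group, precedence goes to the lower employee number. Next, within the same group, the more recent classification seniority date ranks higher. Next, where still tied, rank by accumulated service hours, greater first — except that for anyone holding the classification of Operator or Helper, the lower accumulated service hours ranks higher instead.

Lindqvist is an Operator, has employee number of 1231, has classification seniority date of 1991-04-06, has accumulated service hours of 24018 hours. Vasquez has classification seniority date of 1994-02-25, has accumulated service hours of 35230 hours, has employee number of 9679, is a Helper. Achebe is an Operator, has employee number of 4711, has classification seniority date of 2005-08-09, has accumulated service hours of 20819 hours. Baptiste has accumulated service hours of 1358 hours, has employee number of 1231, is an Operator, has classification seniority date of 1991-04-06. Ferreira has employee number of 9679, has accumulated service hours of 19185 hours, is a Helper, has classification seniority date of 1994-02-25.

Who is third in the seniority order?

By classification: Baptiste, Lindqvist and Achebe (Operator); then Ferreira and Vasquez (Helper).
Among Baptiste, Lindqvist and Achebe, by employee number (lower first): Baptiste and Lindqvist (1231) before Achebe (4711).
Baptiste and Lindqvist both have classification seniority date 1991-04-06, so the next rule applies.
Among Baptiste and Lindqvist, by accumulated service hours (lower first) (reversed rule for this group): Baptiste (1358 hours) before Lindqvist (24018 hours).
Ferreira and Vasquez both have employee number 9679, so the next rule applies.
Ferreira and Vasquez both have classification seniority date 1994-02-25, so the next rule applies.
Among Ferreira and Vasquez, by accumulated service hours (lower first) (reversed rule for this group): Ferreira (19185 hours) before Vasquez (35230 hours).
Order: Baptiste, Lindqvist, Achebe, Ferreira, Vasquez.

Achebe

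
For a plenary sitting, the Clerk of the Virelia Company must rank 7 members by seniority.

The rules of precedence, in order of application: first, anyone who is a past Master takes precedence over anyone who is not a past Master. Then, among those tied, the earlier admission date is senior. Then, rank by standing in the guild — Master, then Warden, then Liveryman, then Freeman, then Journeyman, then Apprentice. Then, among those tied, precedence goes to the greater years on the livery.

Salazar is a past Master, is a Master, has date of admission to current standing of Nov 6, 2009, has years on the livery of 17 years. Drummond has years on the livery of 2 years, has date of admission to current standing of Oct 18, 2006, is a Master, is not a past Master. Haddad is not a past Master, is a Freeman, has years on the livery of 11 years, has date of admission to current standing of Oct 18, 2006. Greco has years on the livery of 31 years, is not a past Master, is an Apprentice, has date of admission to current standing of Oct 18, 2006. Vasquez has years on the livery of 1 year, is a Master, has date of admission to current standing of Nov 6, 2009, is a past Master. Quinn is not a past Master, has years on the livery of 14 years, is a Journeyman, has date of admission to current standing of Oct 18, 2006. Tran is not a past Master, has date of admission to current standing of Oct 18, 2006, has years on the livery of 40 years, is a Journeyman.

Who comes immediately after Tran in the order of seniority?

By the first rule: Salazar and Vasquez (both a past Master); then Drummond, Haddad, Tran, Quinn and Greco (each not a past Master).
Salazar and Vasquez both have date of admission to current standing Nov 6, 2009, so the next rule applies.
Salazar and Vasquez are each Master, so the next rule applies.
Among Salazar and Vasquez, by years on the livery (higher first): Salazar (17 years) before Vasquez (1 year).
Drummond, Haddad, Tran, Quinn and Greco all have date of admission to current standing Oct 18, 2006, so the next rule applies.
Among Drummond, Haddad, Tran, Quinn and Greco, by standing in the guild: Drummond (Master) before Haddad (Freeman) before Tran and Quinn (Journeyman) before Greco (Apprentice).
Among Tran and Quinn, by years on the livery (higher first): Tran (40 years) before Quinn (14 years).
Order: Salazar, Vasquez, Drummond, Haddad, Tran, Quinn, Greco.

Quinn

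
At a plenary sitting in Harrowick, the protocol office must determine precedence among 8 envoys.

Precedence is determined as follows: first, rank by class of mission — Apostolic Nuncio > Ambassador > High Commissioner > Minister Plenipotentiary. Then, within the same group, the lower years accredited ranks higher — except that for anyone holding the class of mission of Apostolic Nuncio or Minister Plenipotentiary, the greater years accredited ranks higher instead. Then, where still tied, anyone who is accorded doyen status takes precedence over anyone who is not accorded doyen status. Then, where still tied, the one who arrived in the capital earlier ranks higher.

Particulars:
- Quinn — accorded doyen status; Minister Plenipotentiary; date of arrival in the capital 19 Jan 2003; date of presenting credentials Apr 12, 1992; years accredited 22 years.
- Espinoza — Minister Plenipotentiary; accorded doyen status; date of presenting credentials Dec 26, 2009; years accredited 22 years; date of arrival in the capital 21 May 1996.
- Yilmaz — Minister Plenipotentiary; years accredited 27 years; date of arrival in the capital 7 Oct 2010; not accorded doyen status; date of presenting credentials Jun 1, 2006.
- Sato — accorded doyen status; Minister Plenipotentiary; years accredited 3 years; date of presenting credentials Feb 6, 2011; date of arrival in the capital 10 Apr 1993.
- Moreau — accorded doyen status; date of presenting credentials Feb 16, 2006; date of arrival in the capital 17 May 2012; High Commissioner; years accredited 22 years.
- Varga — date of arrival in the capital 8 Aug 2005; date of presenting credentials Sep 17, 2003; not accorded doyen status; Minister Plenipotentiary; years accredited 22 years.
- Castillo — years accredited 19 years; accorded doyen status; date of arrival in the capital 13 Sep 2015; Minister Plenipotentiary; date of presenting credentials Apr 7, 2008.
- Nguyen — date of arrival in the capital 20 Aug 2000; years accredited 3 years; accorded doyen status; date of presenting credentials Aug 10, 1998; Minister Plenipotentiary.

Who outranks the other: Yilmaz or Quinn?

By class of mission: Moreau (High Commissioner); then Yilmaz, Espinoza, Quinn, Varga, Castillo, Sato and Nguyen (Minister Plenipotentiary).
Among Yilmaz, Espinoza, Quinn, Varga, Castillo, Sato and Nguyen, by years accredited (higher first) (reversed rule for this group): Yilmaz (27 years) before Espinoza, Quinn and Varga (22 years) before Castillo (19 years) before Sato and Nguyen (3 years).
Among Espinoza, Quinn and Varga, accorded doyen status before not accorded doyen status: Espinoza and Quinn (accorded doyen status) before Varga (not accorded doyen status).
Among Espinoza and Quinn, by date of arrival in the capital (earlier first): Espinoza (21 May 1996) before Quinn (19 Jan 2003).
Sato and Nguyen are each accorded doyen status, so the next rule applies.
Among Sato and Nguyen, by date of arrival in the capital (earlier first): Sato (10 Apr 1993) before Nguyen (20 Aug 2000).
So Yilmaz takes precedence.

Yilmaz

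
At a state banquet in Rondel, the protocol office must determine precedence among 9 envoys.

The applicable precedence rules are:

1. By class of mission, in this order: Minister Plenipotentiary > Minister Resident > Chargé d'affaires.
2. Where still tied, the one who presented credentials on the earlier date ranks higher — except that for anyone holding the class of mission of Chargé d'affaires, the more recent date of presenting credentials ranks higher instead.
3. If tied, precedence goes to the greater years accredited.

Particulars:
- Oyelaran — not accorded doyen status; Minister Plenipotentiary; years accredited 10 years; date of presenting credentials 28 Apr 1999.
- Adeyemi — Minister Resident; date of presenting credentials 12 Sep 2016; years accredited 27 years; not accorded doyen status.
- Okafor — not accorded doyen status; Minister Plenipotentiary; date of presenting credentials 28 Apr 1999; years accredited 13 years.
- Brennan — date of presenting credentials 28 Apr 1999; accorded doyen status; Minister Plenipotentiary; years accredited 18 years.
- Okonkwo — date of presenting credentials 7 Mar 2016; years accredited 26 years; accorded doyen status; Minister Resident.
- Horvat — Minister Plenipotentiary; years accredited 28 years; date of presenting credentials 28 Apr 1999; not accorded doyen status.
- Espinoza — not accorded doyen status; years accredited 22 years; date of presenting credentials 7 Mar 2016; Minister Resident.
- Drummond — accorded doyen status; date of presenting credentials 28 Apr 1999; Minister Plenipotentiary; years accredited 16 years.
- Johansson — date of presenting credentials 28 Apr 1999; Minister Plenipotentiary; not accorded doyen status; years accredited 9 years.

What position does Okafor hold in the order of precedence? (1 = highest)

By class of mission: Horvat, Brennan, Drummond, Okafor, Oyelaran and Johansson (Minister Plenipotentiary); then Okonkwo, Espinoza and Adeyemi (Minister Resident).
Horvat, Brennan, Drummond, Okafor, Oyelaran and Johansson all have date of presenting credentials 28 Apr 1999, so the next rule applies.
Among Horvat, Brennan, Drummond, Okafor, Oyelaran and Johansson, by years accredited (higher first): Horvat (28 years) before Brennan (18 years) before Drummond (16 years) before Okafor (13 years) before Oyelaran (10 years) before Johansson (9 years).
Among Okonkwo, Espinoza and Adeyemi, by date of presenting credentials (earlier first): Okonkwo and Espinoza (7 Mar 2016) before Adeyemi (12 Sep 2016).
Among Okonkwo and Espinoza, by years accredited (higher first): Okonkwo (26 years) before Espinoza (22 years).
Order: Horvat, Brennan, Drummond, Okafor, Oyelaran, Johansson, Okonkwo, Espinoza, Adeyemi. So position 4.

4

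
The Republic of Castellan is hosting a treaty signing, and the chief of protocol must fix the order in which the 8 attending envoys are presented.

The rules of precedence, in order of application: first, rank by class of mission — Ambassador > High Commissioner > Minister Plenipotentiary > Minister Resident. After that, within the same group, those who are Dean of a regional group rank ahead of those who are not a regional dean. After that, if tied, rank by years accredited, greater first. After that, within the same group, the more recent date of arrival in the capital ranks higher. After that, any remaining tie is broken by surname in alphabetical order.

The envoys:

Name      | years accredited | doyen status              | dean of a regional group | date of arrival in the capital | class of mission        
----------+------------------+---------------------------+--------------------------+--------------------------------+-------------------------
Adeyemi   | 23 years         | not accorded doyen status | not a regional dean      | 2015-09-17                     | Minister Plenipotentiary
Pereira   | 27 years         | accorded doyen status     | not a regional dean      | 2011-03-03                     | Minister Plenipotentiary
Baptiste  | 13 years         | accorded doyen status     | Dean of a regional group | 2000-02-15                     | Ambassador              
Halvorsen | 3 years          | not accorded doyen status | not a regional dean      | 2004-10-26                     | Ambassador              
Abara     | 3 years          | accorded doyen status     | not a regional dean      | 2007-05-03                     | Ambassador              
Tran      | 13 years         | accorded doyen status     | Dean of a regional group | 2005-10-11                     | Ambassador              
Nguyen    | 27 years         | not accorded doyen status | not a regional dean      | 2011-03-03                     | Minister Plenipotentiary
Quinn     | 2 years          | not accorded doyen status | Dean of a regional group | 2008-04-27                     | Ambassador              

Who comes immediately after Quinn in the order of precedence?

By class of mission: Tran, Baptiste, Quinn, Abara and Halvorsen (Ambassador); then Nguyen, Pereira and Adeyemi (Minister Plenipotentiary).
Among Tran, Baptiste, Quinn, Abara and Halvorsen, Dean of a regional group before not a regional dean: Tran, Baptiste and Quinn (Dean of a regional group) before Abara and Halvorsen (not a regional dean).
Among Tran, Baptiste and Quinn, by years accredited (higher first): Tran and Baptiste (13 years) before Quinn (2 years).
Among Tran and Baptiste, by date of arrival in the capital (later first): Tran (2005-10-11) before Baptiste (2000-02-15).
Abara and Halvorsen both have years accredited 3 years, so the next rule applies.
Among Abara and Halvorsen, by date of arrival in the capital (later first): Abara (2007-05-03) before Halvorsen (2004-10-26).
Nguyen, Pereira and Adeyemi are each not a regional dean, so the next rule applies.
Among Nguyen, Pereira and Adeyemi, by years accredited (higher first): Nguyen and Pereira (27 years) before Adeyemi (23 years).
Nguyen and Pereira both have date of arrival in the capital 2011-03-03, so the next rule applies.
Among Nguyen and Pereira, alphabetically by surname: Nguyen before Pereira.
Order: Tran, Baptiste, Quinn, Abara, Halvorsen, Nguyen, Pereira, Adeyemi.

Abara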